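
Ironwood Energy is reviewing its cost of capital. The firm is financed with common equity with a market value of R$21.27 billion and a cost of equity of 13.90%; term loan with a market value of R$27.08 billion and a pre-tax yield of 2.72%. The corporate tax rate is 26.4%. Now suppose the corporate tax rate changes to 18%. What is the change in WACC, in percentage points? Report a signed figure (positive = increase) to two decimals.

Current WACC:
Total capital V = 21.27 + 27.08 = 48.35.
Equity: weight = 21.27/48.35 = 0.4399; cost = 13.9%.
Term loan: weight = 27.08/48.35 = 0.5601; after-tax cost = 2.72% × (1 − 26.4%) = 2.0019%.
WACC = 0.4399 × 13.9000% + 0.5601 × 2.0019% = 7.2361%.
After the change:
Total capital V = 21.27 + 27.08 = 48.35.
Equity: weight = 21.27/48.35 = 0.4399; cost = 13.9%.
Term loan: weight = 27.08/48.35 = 0.5601; after-tax cost = 2.72% × (1 − 18%) = 2.2304%.
WACC = 0.4399 × 13.9000% + 0.5601 × 2.2304% = 7.3641%.
Change in WACC = 7.3641% − 7.2361% = 0.1280 pp.

+0.13 pp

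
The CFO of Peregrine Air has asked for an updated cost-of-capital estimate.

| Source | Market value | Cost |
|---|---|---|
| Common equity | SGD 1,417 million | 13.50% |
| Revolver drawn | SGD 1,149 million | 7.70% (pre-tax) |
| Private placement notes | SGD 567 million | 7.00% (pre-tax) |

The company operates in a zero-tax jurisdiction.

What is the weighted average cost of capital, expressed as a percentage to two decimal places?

10.20%

Total capital V = 1417 + 1149 + 567 = 3133.
Equity: weight = 1417/3133 = 0.4523; cost = 13.5%.
Revolver drawn: weight = 1149/3133 = 0.3667; after-tax cost = 7.7% × (1 − 0%) = 7.7000%.
Private placement notes: weight = 567/3133 = 0.1810; after-tax cost = 7% × (1 − 0%) = 7.0000%.
WACC = 0.4523 × 13.5000% + 0.3667 × 7.7000% + 0.1810 × 7.0000% = 10.1966%.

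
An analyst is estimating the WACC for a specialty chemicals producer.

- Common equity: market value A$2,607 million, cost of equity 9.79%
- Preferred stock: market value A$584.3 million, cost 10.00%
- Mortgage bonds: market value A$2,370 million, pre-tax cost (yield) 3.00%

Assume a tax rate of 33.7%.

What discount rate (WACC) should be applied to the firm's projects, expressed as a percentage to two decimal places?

Total capital V = 2607 + 584.3 + 2370 = 5561.3.
Equity: weight = 2607/5561.3 = 0.4688; cost = 9.79%.
Preferred: weight = 584.3/5561.3 = 0.1051; cost = 10%.
Mortgage bonds: weight = 2370/5561.3 = 0.4262; after-tax cost = 3% × (1 − 33.7%) = 1.9890%.
WACC = 0.4688 × 9.7900% + 0.1051 × 10.0000% + 0.4262 × 1.9890% = 6.4876%.

6.49%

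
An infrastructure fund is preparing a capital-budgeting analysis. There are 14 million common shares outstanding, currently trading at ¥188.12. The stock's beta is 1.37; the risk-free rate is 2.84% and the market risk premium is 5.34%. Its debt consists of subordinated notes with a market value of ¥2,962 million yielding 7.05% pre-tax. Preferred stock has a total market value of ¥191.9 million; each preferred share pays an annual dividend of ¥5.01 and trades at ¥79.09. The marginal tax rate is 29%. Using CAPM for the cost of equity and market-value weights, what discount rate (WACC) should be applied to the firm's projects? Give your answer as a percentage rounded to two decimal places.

7.39%

Cost of equity via CAPM: Re = 2.84% + 1.37 × 5.34% = 10.1558%.
Cost of preferred: Rp = 5.01 / 79.09 = 6.3346%.
Market value of equity E = 188.12 × 14m = 2633.68m.
Total capital V = 2633.68 + 191.9 + 2962 = 5787.58.
Equity: weight = 2633.68/5787.58 = 0.4551; cost = 10.1558%.
Preferred: weight = 191.9/5787.58 = 0.0332; cost = 6.3346%.
Subordinated notes: weight = 2962/5787.58 = 0.5118; after-tax cost = 7.05% × (1 − 29%) = 5.0055%.
WACC = 0.4551 × 10.1558% + 0.0332 × 6.3346% + 0.5118 × 5.0055% = 7.3933%.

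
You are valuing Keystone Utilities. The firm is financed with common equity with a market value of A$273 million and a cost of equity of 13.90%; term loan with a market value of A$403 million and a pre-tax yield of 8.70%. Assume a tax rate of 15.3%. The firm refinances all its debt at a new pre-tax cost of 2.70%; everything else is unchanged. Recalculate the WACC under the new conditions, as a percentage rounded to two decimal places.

6.98%

After the change:
Total capital V = 273 + 403 = 676.
Equity: weight = 273/676 = 0.4038; cost = 13.9%.
Term loan: weight = 403/676 = 0.5962; after-tax cost = 2.7% × (1 − 15.3%) = 2.2869%.
WACC = 0.4038 × 13.9000% + 0.5962 × 2.2869% = 6.9768%.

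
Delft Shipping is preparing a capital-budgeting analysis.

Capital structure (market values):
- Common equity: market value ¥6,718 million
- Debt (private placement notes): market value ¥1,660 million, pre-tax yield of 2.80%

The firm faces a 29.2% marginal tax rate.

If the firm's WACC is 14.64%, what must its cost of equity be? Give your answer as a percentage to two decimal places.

17.77%

Total capital V = 6718 + 1660 = 8378.
Equity weight = 6718/8378 = 0.8019.
Private placement notes weight = 1660/8378 = 0.1981.
Debt contribution = 0.1981 × 2.8% × (1 − 29.2%) = 0.3928%.
Required equity contribution = 14.64% − 0.3928% = 14.2472%.
Re = 14.2472% / 0.8019 = 17.7677%.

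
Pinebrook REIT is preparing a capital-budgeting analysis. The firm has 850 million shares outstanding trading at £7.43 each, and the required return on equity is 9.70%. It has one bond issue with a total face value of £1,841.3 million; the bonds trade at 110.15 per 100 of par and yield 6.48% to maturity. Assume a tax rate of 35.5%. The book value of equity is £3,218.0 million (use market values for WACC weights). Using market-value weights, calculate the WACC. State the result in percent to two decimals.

Market value of equity E = 7.43 × 850m = 6315.5m. Market value of debt D = 1841.3m × 110.15/100 = 2028.19195m.
Total capital V = 6315.5 + 2028.19195 = 8343.69195.
Equity: weight = 6315.5/8343.69195 = 0.7569; cost = 9.7%.
Bonds outstanding: weight = 2028.19195/8343.69195 = 0.2431; after-tax cost = 6.48% × (1 − 35.5%) = 4.1796%.
WACC = 0.7569 × 9.7000% + 0.2431 × 4.1796% = 8.3581%.

8.36%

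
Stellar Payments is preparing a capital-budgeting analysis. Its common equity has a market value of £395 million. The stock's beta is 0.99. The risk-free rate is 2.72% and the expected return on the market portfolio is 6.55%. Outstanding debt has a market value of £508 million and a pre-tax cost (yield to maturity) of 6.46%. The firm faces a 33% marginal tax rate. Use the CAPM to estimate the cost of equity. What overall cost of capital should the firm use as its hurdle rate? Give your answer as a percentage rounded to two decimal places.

5.28%

Market risk premium = 6.55% − 2.72% = 3.83%.
Cost of equity via CAPM: Re = 2.72% + 0.99 × 3.83% = 6.5117%.
Total capital V = 395 + 508 = 903.
Equity: weight = 395/903 = 0.4374; cost = 6.5117%.
Debt: weight = 508/903 = 0.5626; after-tax cost = 6.46% × (1 − 33%) = 4.3282%.
WACC = 0.4374 × 6.5117% + 0.5626 × 4.3282% = 5.2833%.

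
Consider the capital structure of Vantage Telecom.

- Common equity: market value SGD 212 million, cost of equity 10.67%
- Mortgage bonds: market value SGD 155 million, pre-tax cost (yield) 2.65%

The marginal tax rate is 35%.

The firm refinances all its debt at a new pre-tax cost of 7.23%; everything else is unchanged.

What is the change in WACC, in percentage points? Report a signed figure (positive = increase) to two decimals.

+1.26 pp

Current WACC:
Total capital V = 212 + 155 = 367.
Equity: weight = 212/367 = 0.5777; cost = 10.67%.
Mortgage bonds: weight = 155/367 = 0.4223; after-tax cost = 2.65% × (1 − 35%) = 1.7225%.
WACC = 0.5777 × 10.6700% + 0.4223 × 1.7225% = 6.8911%.
After the change:
Total capital V = 212 + 155 = 367.
Equity: weight = 212/367 = 0.5777; cost = 10.67%.
Mortgage bonds: weight = 155/367 = 0.4223; after-tax cost = 7.23% × (1 − 35%) = 4.6995%.
WACC = 0.5777 × 10.6700% + 0.4223 × 4.6995% = 8.1484%.
Change in WACC = 8.1484% − 6.8911% = 1.2573 pp.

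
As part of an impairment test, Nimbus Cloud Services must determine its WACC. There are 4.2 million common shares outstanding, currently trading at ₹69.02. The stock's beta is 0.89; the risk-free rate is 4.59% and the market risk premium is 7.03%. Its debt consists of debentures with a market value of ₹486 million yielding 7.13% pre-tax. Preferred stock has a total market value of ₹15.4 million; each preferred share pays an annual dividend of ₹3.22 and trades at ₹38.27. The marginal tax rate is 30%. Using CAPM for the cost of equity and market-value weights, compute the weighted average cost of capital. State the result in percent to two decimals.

Cost of equity via CAPM: Re = 4.59% + 0.89 × 7.03% = 10.8467%.
Cost of preferred: Rp = 3.22 / 38.27 = 8.4139%.
Market value of equity E = 69.02 × 4.2m = 289.884m.
Total capital V = 289.884 + 15.4 + 486 = 791.284.
Equity: weight = 289.884/791.284 = 0.3663; cost = 10.8467%.
Preferred: weight = 15.4/791.284 = 0.0195; cost = 8.4139%.
Debentures: weight = 486/791.284 = 0.6142; after-tax cost = 7.13% × (1 − 30%) = 4.9910%.
WACC = 0.3663 × 10.8467% + 0.0195 × 8.4139% + 0.6142 × 4.9910% = 7.2028%.

7.20%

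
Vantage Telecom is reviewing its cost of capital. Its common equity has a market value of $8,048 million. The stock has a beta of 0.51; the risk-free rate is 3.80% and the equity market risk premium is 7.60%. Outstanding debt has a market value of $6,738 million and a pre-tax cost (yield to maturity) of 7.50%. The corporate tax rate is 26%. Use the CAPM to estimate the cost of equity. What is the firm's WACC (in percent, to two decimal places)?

6.71%

Cost of equity via CAPM: Re = 3.8% + 0.51 × 7.6% = 7.6760%.
Total capital V = 8048 + 6738 = 14786.
Equity: weight = 8048/14786 = 0.5443; cost = 7.676%.
Debt: weight = 6738/14786 = 0.4557; after-tax cost = 7.5% × (1 − 26%) = 5.5500%.
WACC = 0.5443 × 7.6760% + 0.4557 × 5.5500% = 6.7072%.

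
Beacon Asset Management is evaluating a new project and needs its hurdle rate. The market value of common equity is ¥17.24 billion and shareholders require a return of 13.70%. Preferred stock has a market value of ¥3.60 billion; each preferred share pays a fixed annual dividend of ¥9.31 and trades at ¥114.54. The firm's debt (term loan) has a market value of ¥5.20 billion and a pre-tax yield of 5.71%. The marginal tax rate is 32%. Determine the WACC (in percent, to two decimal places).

Cost of preferred: Rp = 9.31 / 114.54 = 8.1282%.
Total capital V = 17.24 + 3.6 + 5.2 = 26.04.
Equity: weight = 17.24/26.04 = 0.6621; cost = 13.7%.
Preferred: weight = 3.6/26.04 = 0.1382; cost = 8.1282%.
Term loan: weight = 5.2/26.04 = 0.1997; after-tax cost = 5.71% × (1 − 32%) = 3.8828%.
WACC = 0.6621 × 13.7000% + 0.1382 × 8.1282% + 0.1997 × 3.8828% = 10.9693%.

10.97%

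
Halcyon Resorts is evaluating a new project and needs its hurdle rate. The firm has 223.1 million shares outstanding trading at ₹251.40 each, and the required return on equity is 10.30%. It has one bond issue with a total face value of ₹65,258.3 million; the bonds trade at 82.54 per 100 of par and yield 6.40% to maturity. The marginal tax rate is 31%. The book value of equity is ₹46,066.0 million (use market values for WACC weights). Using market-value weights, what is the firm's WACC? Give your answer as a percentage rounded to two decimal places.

Market value of equity E = 251.4 × 223.1m = 56087.34m. Market value of debt D = 65258.3m × 82.54/100 = 53864.20082m.
Total capital V = 56087.34 + 53864.20082 = 109951.54082.
Equity: weight = 56087.34/109951.54082 = 0.5101; cost = 10.3%.
Bonds outstanding: weight = 53864.20082/109951.54082 = 0.4899; after-tax cost = 6.4% × (1 − 31%) = 4.4160%.
WACC = 0.5101 × 10.3000% + 0.4899 × 4.4160% = 7.4175%.

7.42%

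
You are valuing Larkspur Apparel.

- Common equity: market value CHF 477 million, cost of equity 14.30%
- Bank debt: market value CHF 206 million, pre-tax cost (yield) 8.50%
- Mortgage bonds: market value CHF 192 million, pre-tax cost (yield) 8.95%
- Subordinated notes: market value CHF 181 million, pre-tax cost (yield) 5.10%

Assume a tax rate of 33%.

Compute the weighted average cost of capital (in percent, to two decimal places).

9.25%

Total capital V = 477 + 206 + 192 + 181 = 1056.
Equity: weight = 477/1056 = 0.4517; cost = 14.3%.
Bank debt: weight = 206/1056 = 0.1951; after-tax cost = 8.5% × (1 − 33%) = 5.6950%.
Mortgage bonds: weight = 192/1056 = 0.1818; after-tax cost = 8.95% × (1 − 33%) = 5.9965%.
Subordinated notes: weight = 181/1056 = 0.1714; after-tax cost = 5.1% × (1 − 33%) = 3.4170%.
WACC = 0.4517 × 14.3000% + 0.1951 × 5.6950% + 0.1818 × 5.9965% + 0.1714 × 3.4170% = 9.2463%.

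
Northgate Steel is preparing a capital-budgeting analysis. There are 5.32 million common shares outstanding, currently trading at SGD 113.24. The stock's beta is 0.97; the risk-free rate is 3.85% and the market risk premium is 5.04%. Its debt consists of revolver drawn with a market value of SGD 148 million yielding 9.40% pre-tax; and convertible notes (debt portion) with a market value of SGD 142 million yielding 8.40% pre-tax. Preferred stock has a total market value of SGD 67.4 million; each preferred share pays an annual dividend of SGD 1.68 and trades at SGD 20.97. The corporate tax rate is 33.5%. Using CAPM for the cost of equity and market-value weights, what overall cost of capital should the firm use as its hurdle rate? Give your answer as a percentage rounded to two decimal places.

7.84%

Cost of equity via CAPM: Re = 3.85% + 0.97 × 5.04% = 8.7388%.
Cost of preferred: Rp = 1.68 / 20.97 = 8.0114%.
Market value of equity E = 113.24 × 5.32m = 602.4368m.
Total capital V = 602.4368 + 67.4 + 148 + 142 = 959.8368.
Equity: weight = 602.4368/959.8368 = 0.6276; cost = 8.7388%.
Preferred: weight = 67.4/959.8368 = 0.0702; cost = 8.0114%.
Revolver drawn: weight = 148/959.8368 = 0.1542; after-tax cost = 9.4% × (1 − 33.5%) = 6.2510%.
Convertible notes (debt portion): weight = 142/959.8368 = 0.1479; after-tax cost = 8.4% × (1 − 33.5%) = 5.5860%.
WACC = 0.6276 × 8.7388% + 0.0702 × 8.0114% + 0.1542 × 6.2510% + 0.1479 × 5.5860% = 7.8377%.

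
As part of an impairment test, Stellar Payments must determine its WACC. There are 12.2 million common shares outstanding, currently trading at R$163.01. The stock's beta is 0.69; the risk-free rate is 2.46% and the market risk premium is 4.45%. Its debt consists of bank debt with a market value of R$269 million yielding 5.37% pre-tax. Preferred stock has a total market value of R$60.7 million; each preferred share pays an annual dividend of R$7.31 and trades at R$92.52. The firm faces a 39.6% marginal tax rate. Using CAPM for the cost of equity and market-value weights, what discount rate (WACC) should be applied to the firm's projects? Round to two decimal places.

Cost of equity via CAPM: Re = 2.46% + 0.69 × 4.45% = 5.5305%.
Cost of preferred: Rp = 7.31 / 92.52 = 7.9010%.
Market value of equity E = 163.01 × 12.2m = 1988.722m.
Total capital V = 1988.722 + 60.7 + 269 = 2318.422.
Equity: weight = 1988.722/2318.422 = 0.8578; cost = 5.5305%.
Preferred: weight = 60.7/2318.422 = 0.0262; cost = 7.901%.
Bank debt: weight = 269/2318.422 = 0.1160; after-tax cost = 5.37% × (1 − 39.6%) = 3.2435%.
WACC = 0.8578 × 5.5305% + 0.0262 × 7.9010% + 0.1160 × 3.2435% = 5.3272%.

5.33%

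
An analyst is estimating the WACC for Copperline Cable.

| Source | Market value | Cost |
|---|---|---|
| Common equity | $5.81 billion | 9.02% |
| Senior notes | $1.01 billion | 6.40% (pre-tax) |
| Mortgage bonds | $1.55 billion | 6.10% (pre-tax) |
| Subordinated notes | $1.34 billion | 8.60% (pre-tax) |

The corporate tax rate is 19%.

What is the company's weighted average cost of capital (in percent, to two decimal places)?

7.69%

Total capital V = 5.81 + 1.01 + 1.55 + 1.34 = 9.71.
Equity: weight = 5.81/9.71 = 0.5984; cost = 9.02%.
Senior notes: weight = 1.01/9.71 = 0.1040; after-tax cost = 6.4% × (1 − 19%) = 5.1840%.
Mortgage bonds: weight = 1.55/9.71 = 0.1596; after-tax cost = 6.1% × (1 − 19%) = 4.9410%.
Subordinated notes: weight = 1.34/9.71 = 0.1380; after-tax cost = 8.6% × (1 − 19%) = 6.9660%.
WACC = 0.5984 × 9.0200% + 0.1040 × 5.1840% + 0.1596 × 4.9410% + 0.1380 × 6.9660% = 7.6864%.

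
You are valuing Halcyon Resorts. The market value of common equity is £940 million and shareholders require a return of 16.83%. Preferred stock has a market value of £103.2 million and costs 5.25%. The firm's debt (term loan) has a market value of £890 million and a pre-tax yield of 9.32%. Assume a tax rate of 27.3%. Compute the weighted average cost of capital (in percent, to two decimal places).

11.58%

Total capital V = 940 + 103.2 + 890 = 1933.2.
Equity: weight = 940/1933.2 = 0.4862; cost = 16.83%.
Preferred: weight = 103.2/1933.2 = 0.0534; cost = 5.25%.
Term loan: weight = 890/1933.2 = 0.4604; after-tax cost = 9.32% × (1 − 27.3%) = 6.7756%.
WACC = 0.4862 × 16.8300% + 0.0534 × 5.2500% + 0.4604 × 6.7756% = 11.5830%.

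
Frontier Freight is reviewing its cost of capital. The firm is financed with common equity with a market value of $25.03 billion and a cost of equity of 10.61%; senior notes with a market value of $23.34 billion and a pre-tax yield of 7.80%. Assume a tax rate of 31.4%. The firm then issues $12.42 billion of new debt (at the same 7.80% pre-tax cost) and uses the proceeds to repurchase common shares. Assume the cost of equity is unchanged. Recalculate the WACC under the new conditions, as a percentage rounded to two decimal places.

6.72%

After the change:
Total capital V = 12.61 + 35.76 = 48.37.
Equity: weight = 12.61/48.37 = 0.2607; cost = 10.61%.
Senior notes: weight = 35.76/48.37 = 0.7393; after-tax cost = 7.8% × (1 − 31.4%) = 5.3508%.
WACC = 0.2607 × 10.6100% + 0.7393 × 5.3508% = 6.7219%.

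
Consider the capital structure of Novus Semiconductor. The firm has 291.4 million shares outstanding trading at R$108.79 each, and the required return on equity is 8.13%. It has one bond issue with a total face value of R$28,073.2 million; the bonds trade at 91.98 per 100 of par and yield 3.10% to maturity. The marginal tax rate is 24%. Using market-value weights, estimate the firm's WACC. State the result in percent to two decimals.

5.54%

Market value of equity E = 108.79 × 291.4m = 31701.406m. Market value of debt D = 28073.2m × 91.98/100 = 25821.72936m.
Total capital V = 31701.406 + 25821.72936 = 57523.13536.
Equity: weight = 31701.406/57523.13536 = 0.5511; cost = 8.13%.
Bonds outstanding: weight = 25821.72936/57523.13536 = 0.4489; after-tax cost = 3.1% × (1 − 24%) = 2.3560%.
WACC = 0.5511 × 8.1300% + 0.4489 × 2.3560% = 5.5381%.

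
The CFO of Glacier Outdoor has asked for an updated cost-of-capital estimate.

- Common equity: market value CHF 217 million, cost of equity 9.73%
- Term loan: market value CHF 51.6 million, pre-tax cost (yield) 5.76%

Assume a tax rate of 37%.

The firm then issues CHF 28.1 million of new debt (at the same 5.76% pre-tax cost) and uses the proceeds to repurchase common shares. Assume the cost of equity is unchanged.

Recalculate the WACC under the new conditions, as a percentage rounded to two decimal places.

7.92%

After the change:
Total capital V = 188.9 + 79.7 = 268.6.
Equity: weight = 188.9/268.6 = 0.7033; cost = 9.73%.
Term loan: weight = 79.7/268.6 = 0.2967; after-tax cost = 5.76% × (1 − 37%) = 3.6288%.
WACC = 0.7033 × 9.7300% + 0.2967 × 3.6288% = 7.9196%.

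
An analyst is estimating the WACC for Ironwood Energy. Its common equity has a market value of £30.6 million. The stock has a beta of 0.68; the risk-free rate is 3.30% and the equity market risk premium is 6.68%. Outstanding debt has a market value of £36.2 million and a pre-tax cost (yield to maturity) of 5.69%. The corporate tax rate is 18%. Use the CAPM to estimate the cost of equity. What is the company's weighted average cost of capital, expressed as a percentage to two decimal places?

Cost of equity via CAPM: Re = 3.3% + 0.68 × 6.68% = 7.8424%.
Total capital V = 30.6 + 36.2 = 66.8.
Equity: weight = 30.6/66.8 = 0.4581; cost = 7.8424%.
Debt: weight = 36.2/66.8 = 0.5419; after-tax cost = 5.69% × (1 − 18%) = 4.6658%.
WACC = 0.4581 × 7.8424% + 0.5419 × 4.6658% = 6.1209%.

6.12%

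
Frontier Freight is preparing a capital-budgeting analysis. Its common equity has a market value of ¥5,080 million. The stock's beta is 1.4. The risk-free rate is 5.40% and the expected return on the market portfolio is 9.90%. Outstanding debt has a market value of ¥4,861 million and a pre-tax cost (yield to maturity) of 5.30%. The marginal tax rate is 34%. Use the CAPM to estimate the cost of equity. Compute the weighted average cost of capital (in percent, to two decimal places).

Market risk premium = 9.9% − 5.4% = 4.5%.
Cost of equity via CAPM: Re = 5.4% + 1.4 × 4.5% = 11.7000%.
Total capital V = 5080 + 4861 = 9941.
Equity: weight = 5080/9941 = 0.5110; cost = 11.7%.
Debt: weight = 4861/9941 = 0.4890; after-tax cost = 5.3% × (1 − 34%) = 3.4980%.
WACC = 0.5110 × 11.7000% + 0.4890 × 3.4980% = 7.6893%.

7.69%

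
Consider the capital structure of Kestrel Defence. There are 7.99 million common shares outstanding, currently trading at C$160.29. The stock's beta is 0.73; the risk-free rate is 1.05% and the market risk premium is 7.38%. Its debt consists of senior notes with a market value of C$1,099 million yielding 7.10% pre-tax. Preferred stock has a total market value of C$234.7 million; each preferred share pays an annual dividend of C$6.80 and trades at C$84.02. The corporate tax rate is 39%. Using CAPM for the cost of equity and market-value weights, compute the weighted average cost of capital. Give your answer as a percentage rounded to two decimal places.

5.70%

Cost of equity via CAPM: Re = 1.05% + 0.73 × 7.38% = 6.4374%.
Cost of preferred: Rp = 6.8 / 84.02 = 8.0933%.
Market value of equity E = 160.29 × 7.99m = 1280.7171m.
Total capital V = 1280.7171 + 234.7 + 1099 = 2614.4171.
Equity: weight = 1280.7171/2614.4171 = 0.4899; cost = 6.4374%.
Preferred: weight = 234.7/2614.4171 = 0.0898; cost = 8.0933%.
Senior notes: weight = 1099/2614.4171 = 0.4204; after-tax cost = 7.1% × (1 − 39%) = 4.3310%.
WACC = 0.4899 × 6.4374% + 0.0898 × 8.0933% + 0.4204 × 4.3310% = 5.7006%.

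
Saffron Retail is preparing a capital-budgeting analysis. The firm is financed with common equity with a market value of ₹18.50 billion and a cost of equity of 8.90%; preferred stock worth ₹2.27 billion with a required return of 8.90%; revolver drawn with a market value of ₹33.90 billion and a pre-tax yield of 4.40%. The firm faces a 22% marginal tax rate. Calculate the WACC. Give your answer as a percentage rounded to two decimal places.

Total capital V = 18.5 + 2.27 + 33.9 = 54.67.
Equity: weight = 18.5/54.67 = 0.3384; cost = 8.9%.
Preferred: weight = 2.27/54.67 = 0.0415; cost = 8.9%.
Revolver drawn: weight = 33.9/54.67 = 0.6201; after-tax cost = 4.4% × (1 − 22%) = 3.4320%.
WACC = 0.3384 × 8.9000% + 0.0415 × 8.9000% + 0.6201 × 3.4320% = 5.5094%.

5.51%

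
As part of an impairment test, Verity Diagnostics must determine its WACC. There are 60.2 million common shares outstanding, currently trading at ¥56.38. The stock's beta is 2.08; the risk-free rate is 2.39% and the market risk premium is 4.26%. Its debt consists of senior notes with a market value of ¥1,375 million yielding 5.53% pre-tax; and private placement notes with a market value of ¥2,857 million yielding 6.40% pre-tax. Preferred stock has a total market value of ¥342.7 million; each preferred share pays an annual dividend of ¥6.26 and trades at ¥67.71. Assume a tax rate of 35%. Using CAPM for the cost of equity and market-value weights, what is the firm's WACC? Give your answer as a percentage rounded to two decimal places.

7.30%

Cost of equity via CAPM: Re = 2.39% + 2.08 × 4.26% = 11.2508%.
Cost of preferred: Rp = 6.26 / 67.71 = 9.2453%.
Market value of equity E = 56.38 × 60.2m = 3394.076m.
Total capital V = 3394.076 + 342.7 + 1375 + 2857 = 7968.776.
Equity: weight = 3394.076/7968.776 = 0.4259; cost = 11.2508%.
Preferred: weight = 342.7/7968.776 = 0.0430; cost = 9.2453%.
Senior notes: weight = 1375/7968.776 = 0.1725; after-tax cost = 5.53% × (1 − 35%) = 3.5945%.
Private placement notes: weight = 2857/7968.776 = 0.3585; after-tax cost = 6.4% × (1 − 35%) = 4.1600%.
WACC = 0.4259 × 11.2508% + 0.0430 × 9.2453% + 0.1725 × 3.5945% + 0.3585 × 4.1600% = 7.3012%.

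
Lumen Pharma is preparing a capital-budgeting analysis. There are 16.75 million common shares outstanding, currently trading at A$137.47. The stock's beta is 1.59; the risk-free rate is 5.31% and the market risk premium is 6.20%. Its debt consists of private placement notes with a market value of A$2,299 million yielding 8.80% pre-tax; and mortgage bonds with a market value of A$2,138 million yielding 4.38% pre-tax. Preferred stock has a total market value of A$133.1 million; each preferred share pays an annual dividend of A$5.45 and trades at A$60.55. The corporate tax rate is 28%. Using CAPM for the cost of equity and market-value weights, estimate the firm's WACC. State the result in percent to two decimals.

8.36%

Cost of equity via CAPM: Re = 5.31% + 1.59 × 6.2% = 15.1680%.
Cost of preferred: Rp = 5.45 / 60.55 = 9.0008%.
Market value of equity E = 137.47 × 16.75m = 2302.6225m.
Total capital V = 2302.6225 + 133.1 + 2299 + 2138 = 6872.7225.
Equity: weight = 2302.6225/6872.7225 = 0.3350; cost = 15.168%.
Preferred: weight = 133.1/6872.7225 = 0.0194; cost = 9.0008%.
Private placement notes: weight = 2299/6872.7225 = 0.3345; after-tax cost = 8.8% × (1 − 28%) = 6.3360%.
Mortgage bonds: weight = 2138/6872.7225 = 0.3111; after-tax cost = 4.38% × (1 − 28%) = 3.1536%.
WACC = 0.3350 × 15.1680% + 0.0194 × 9.0008% + 0.3345 × 6.3360% + 0.3111 × 3.1536% = 8.3567%.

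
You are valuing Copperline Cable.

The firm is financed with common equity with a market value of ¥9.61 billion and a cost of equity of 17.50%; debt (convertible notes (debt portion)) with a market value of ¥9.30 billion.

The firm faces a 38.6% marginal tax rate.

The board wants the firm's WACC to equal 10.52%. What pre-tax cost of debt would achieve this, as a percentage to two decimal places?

5.39%

Total capital V = 9.61 + 9.3 = 18.91.
Equity weight = 9.61/18.91 = 0.5082.
Convertible notes (debt portion) weight = 9.3/18.91 = 0.4918.
Equity contribution = 0.5082 × 17.5% = 8.8934%.
Remaining for debt = 10.52% − 8.8934% = 1.6266%.
Rd × (1 − 38.6%) × 0.4918 = 1.6266%  ⇒  Rd = 5.3865%.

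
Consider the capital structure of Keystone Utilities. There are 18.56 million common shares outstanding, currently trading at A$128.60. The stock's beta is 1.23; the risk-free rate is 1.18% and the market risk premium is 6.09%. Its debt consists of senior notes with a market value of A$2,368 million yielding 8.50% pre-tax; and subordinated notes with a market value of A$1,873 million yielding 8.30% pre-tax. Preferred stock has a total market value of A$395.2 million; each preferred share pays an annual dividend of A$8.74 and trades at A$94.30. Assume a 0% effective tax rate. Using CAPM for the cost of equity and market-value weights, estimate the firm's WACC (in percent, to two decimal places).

Cost of equity via CAPM: Re = 1.18% + 1.23 × 6.09% = 8.6707%.
Cost of preferred: Rp = 8.74 / 94.3 = 9.2683%.
Market value of equity E = 128.6 × 18.56m = 2386.816m.
Total capital V = 2386.816 + 395.2 + 2368 + 1873 = 7023.016.
Equity: weight = 2386.816/7023.016 = 0.3399; cost = 8.6707%.
Preferred: weight = 395.2/7023.016 = 0.0563; cost = 9.2683%.
Senior notes: weight = 2368/7023.016 = 0.3372; after-tax cost = 8.5% × (1 − 0%) = 8.5000%.
Subordinated notes: weight = 1873/7023.016 = 0.2667; after-tax cost = 8.3% × (1 − 0%) = 8.3000%.
WACC = 0.3399 × 8.6707% + 0.0563 × 9.2683% + 0.3372 × 8.5000% + 0.2667 × 8.3000% = 8.5479%.

8.55%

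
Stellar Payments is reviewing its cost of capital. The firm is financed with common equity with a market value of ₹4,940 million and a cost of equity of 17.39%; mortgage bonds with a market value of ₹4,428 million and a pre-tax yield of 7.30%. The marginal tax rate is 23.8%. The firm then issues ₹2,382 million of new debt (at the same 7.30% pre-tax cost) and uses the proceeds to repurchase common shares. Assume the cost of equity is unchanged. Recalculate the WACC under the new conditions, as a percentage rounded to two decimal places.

8.79%

After the change:
Total capital V = 2558 + 6810 = 9368.
Equity: weight = 2558/9368 = 0.2731; cost = 17.39%.
Mortgage bonds: weight = 6810/9368 = 0.7269; after-tax cost = 7.3% × (1 − 23.8%) = 5.5626%.
WACC = 0.2731 × 17.3900% + 0.7269 × 5.5626% = 8.7922%.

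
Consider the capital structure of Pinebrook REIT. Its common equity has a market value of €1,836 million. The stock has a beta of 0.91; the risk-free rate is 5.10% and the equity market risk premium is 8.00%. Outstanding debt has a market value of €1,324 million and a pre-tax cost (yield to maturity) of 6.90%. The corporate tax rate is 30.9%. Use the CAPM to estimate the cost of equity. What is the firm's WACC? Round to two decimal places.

Cost of equity via CAPM: Re = 5.1% + 0.91 × 8.0% = 12.3800%.
Total capital V = 1836 + 1324 = 3160.
Equity: weight = 1836/3160 = 0.5810; cost = 12.38%.
Debt: weight = 1324/3160 = 0.4190; after-tax cost = 6.9% × (1 − 30.9%) = 4.7679%.
WACC = 0.5810 × 12.3800% + 0.4190 × 4.7679% = 9.1906%.

9.19%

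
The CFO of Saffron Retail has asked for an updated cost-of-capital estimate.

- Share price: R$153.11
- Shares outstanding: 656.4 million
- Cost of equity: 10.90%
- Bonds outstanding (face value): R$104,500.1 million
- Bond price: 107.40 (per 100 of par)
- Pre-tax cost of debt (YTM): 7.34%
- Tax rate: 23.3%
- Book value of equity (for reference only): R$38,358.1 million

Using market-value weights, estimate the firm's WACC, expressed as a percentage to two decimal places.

8.12%

Market value of equity E = 153.11 × 656.4m = 100501.404m. Market value of debt D = 104500.1m × 107.4/100 = 112233.1074m.
Total capital V = 100501.404 + 112233.1074 = 212734.5114.
Equity: weight = 100501.404/212734.5114 = 0.4724; cost = 10.9%.
Bonds outstanding: weight = 112233.1074/212734.5114 = 0.5276; after-tax cost = 7.34% × (1 − 23.3%) = 5.6298%.
WACC = 0.4724 × 10.9000% + 0.5276 × 5.6298% = 8.1196%.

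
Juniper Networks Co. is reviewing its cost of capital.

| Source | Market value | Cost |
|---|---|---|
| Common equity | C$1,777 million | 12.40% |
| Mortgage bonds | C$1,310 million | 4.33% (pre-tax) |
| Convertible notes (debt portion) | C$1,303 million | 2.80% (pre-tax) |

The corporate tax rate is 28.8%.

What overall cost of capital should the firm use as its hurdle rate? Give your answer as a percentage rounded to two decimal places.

Total capital V = 1777 + 1310 + 1303 = 4390.
Equity: weight = 1777/4390 = 0.4048; cost = 12.4%.
Mortgage bonds: weight = 1310/4390 = 0.2984; after-tax cost = 4.33% × (1 − 28.8%) = 3.0830%.
Convertible notes (debt portion): weight = 1303/4390 = 0.2968; after-tax cost = 2.8% × (1 − 28.8%) = 1.9936%.
WACC = 0.4048 × 12.4000% + 0.2984 × 3.0830% + 0.2968 × 1.9936% = 6.5310%.

6.53%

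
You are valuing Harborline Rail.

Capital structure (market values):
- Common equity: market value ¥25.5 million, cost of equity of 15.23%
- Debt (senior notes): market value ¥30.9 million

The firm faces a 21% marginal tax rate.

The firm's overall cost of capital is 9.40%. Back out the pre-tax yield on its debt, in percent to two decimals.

Total capital V = 25.5 + 30.9 = 56.4.
Equity weight = 25.5/56.4 = 0.4521.
Senior notes weight = 30.9/56.4 = 0.5479.
Equity contribution = 0.4521 × 15.23% = 6.8859%.
Remaining for debt = 9.4% − 6.8859% = 2.5141%.
Rd × (1 − 21%) × 0.5479 = 2.5141%  ⇒  Rd = 5.8087%.

5.81%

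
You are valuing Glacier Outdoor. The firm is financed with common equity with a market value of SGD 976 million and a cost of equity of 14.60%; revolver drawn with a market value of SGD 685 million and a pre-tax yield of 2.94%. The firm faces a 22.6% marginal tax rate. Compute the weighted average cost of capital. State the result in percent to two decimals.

9.52%

Total capital V = 976 + 685 = 1661.
Equity: weight = 976/1661 = 0.5876; cost = 14.6%.
Revolver drawn: weight = 685/1661 = 0.4124; after-tax cost = 2.94% × (1 − 22.6%) = 2.2756%.
WACC = 0.5876 × 14.6000% + 0.4124 × 2.2756% = 9.5174%.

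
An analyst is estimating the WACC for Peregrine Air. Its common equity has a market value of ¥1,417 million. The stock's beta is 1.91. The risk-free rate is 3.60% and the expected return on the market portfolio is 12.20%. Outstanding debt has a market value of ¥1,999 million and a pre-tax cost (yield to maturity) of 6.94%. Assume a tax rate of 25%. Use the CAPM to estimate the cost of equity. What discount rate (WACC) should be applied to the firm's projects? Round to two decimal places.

11.35%

Market risk premium = 12.2% − 3.6% = 8.6%.
Cost of equity via CAPM: Re = 3.6% + 1.91 × 8.6% = 20.0260%.
Total capital V = 1417 + 1999 = 3416.
Equity: weight = 1417/3416 = 0.4148; cost = 20.026%.
Debt: weight = 1999/3416 = 0.5852; after-tax cost = 6.94% × (1 − 25%) = 5.2050%.
WACC = 0.4148 × 20.0260% + 0.5852 × 5.2050% = 11.3529%.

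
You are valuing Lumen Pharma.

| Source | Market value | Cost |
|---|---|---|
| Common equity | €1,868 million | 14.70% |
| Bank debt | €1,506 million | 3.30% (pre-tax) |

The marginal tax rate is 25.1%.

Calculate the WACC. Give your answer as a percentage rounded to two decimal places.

9.24%

Total capital V = 1868 + 1506 = 3374.
Equity: weight = 1868/3374 = 0.5536; cost = 14.7%.
Bank debt: weight = 1506/3374 = 0.4464; after-tax cost = 3.3% × (1 − 25.1%) = 2.4717%.
WACC = 0.5536 × 14.7000% + 0.4464 × 2.4717% = 9.2418%.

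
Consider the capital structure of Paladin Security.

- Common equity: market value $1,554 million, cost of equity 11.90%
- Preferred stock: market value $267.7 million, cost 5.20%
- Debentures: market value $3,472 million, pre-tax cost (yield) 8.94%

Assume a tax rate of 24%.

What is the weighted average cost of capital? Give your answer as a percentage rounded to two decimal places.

Total capital V = 1554 + 267.7 + 3472 = 5293.7.
Equity: weight = 1554/5293.7 = 0.2936; cost = 11.9%.
Preferred: weight = 267.7/5293.7 = 0.0506; cost = 5.2%.
Debentures: weight = 3472/5293.7 = 0.6559; after-tax cost = 8.94% × (1 − 24%) = 6.7944%.
WACC = 0.2936 × 11.9000% + 0.0506 × 5.2000% + 0.6559 × 6.7944% = 8.2126%.

8.21%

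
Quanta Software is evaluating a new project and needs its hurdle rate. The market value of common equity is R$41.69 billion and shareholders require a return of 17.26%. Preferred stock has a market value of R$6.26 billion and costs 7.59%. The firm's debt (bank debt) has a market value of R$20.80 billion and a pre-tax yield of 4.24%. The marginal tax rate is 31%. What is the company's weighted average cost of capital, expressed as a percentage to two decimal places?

12.04%

Total capital V = 41.69 + 6.26 + 20.8 = 68.75.
Equity: weight = 41.69/68.75 = 0.6064; cost = 17.26%.
Preferred: weight = 6.26/68.75 = 0.0911; cost = 7.59%.
Bank debt: weight = 20.8/68.75 = 0.3025; after-tax cost = 4.24% × (1 − 31%) = 2.9256%.
WACC = 0.6064 × 17.2600% + 0.0911 × 7.5900% + 0.3025 × 2.9256% = 12.0427%.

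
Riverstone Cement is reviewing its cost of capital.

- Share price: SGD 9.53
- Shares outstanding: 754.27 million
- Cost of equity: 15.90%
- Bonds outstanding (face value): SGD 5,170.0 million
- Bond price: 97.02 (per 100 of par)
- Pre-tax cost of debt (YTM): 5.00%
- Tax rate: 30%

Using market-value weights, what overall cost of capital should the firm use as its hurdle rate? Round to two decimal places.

Market value of equity E = 9.53 × 754.27m = 7188.1931m. Market value of debt D = 5170m × 97.02/100 = 5015.934m.
Total capital V = 7188.1931 + 5015.934 = 12204.1271.
Equity: weight = 7188.1931/12204.1271 = 0.5890; cost = 15.9%.
Bonds outstanding: weight = 5015.934/12204.1271 = 0.4110; after-tax cost = 5% × (1 − 30%) = 3.5000%.
WACC = 0.5890 × 15.9000% + 0.4110 × 3.5000% = 10.8036%.

10.80%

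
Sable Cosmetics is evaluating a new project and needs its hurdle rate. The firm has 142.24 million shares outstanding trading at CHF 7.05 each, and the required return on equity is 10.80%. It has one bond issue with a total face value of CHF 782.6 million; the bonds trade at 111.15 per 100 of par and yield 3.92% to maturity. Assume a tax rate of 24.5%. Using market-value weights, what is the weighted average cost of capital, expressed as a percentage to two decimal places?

Market value of equity E = 7.05 × 142.24m = 1002.792m. Market value of debt D = 782.6m × 111.15/100 = 869.8599m.
Total capital V = 1002.792 + 869.8599 = 1872.6519.
Equity: weight = 1002.792/1872.6519 = 0.5355; cost = 10.8%.
Bonds outstanding: weight = 869.8599/1872.6519 = 0.4645; after-tax cost = 3.92% × (1 − 24.5%) = 2.9596%.
WACC = 0.5355 × 10.8000% + 0.4645 × 2.9596% = 7.1581%.

7.16%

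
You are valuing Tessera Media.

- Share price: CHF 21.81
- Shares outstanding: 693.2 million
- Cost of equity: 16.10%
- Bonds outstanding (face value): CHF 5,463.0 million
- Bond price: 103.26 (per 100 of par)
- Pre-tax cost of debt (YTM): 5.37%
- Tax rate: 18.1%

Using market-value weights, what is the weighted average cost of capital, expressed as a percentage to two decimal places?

Market value of equity E = 21.81 × 693.2m = 15118.692m. Market value of debt D = 5463m × 103.26/100 = 5641.0938m.
Total capital V = 15118.692 + 5641.0938 = 20759.7858.
Equity: weight = 15118.692/20759.7858 = 0.7283; cost = 16.1%.
Bonds outstanding: weight = 5641.0938/20759.7858 = 0.2717; after-tax cost = 5.37% × (1 − 18.1%) = 4.3980%.
WACC = 0.7283 × 16.1000% + 0.2717 × 4.3980% = 12.9202%.

12.92%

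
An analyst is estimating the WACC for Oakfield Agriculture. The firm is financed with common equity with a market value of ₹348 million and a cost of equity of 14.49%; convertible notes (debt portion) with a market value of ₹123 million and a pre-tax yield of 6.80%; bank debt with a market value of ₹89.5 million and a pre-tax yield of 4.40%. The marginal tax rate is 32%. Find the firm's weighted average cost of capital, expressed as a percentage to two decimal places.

Total capital V = 348 + 123 + 89.5 = 560.5.
Equity: weight = 348/560.5 = 0.6209; cost = 14.49%.
Convertible notes (debt portion): weight = 123/560.5 = 0.2194; after-tax cost = 6.8% × (1 − 32%) = 4.6240%.
Bank debt: weight = 89.5/560.5 = 0.1597; after-tax cost = 4.4% × (1 − 32%) = 2.9920%.
WACC = 0.6209 × 14.4900% + 0.2194 × 4.6240% + 0.1597 × 2.9920% = 10.4889%.

10.49%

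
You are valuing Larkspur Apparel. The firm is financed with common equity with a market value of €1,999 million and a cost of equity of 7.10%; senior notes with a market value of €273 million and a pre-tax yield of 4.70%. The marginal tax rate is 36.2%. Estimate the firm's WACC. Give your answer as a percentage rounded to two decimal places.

6.61%

Total capital V = 1999 + 273 = 2272.
Equity: weight = 1999/2272 = 0.8798; cost = 7.1%.
Senior notes: weight = 273/2272 = 0.1202; after-tax cost = 4.7% × (1 − 36.2%) = 2.9986%.
WACC = 0.8798 × 7.1000% + 0.1202 × 2.9986% = 6.6072%.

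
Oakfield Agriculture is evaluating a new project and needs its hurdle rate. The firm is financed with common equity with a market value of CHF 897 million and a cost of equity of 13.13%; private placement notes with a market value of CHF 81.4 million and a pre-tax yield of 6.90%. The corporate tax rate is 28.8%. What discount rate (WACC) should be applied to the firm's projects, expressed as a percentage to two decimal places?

Total capital V = 897 + 81.4 = 978.4.
Equity: weight = 897/978.4 = 0.9168; cost = 13.13%.
Private placement notes: weight = 81.4/978.4 = 0.0832; after-tax cost = 6.9% × (1 − 28.8%) = 4.9128%.
WACC = 0.9168 × 13.1300% + 0.0832 × 4.9128% = 12.4464%.

12.45%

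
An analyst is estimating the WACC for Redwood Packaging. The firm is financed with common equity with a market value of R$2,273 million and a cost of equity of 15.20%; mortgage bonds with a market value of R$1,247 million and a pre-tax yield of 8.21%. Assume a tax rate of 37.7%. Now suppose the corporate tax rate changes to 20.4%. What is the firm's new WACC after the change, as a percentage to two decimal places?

12.13%

After the change:
Total capital V = 2273 + 1247 = 3520.
Equity: weight = 2273/3520 = 0.6457; cost = 15.2%.
Mortgage bonds: weight = 1247/3520 = 0.3543; after-tax cost = 8.21% × (1 − 20.4%) = 6.5352%.
WACC = 0.6457 × 15.2000% + 0.3543 × 6.5352% = 12.1304%.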